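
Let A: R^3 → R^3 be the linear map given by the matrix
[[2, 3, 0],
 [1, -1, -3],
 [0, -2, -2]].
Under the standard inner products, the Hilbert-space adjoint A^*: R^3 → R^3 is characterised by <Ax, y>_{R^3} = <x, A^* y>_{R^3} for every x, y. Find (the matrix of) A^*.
A^* = A^T =
[[2, 1, 0],
 [3, -1, -2],
 [0, -3, -2]]

For real matrices with standard dot products, the defining identity <Ax, y> = <x, A^* y> gives (Ax)^T y = x^T (A^*) y, i.e. x^T A^T y = x^T (A^*) y. Since this holds for all x, y, we must have A^* = A^T. Therefore
A^* =
[[2, 1, 0],
 [3, -1, -2],
 [0, -3, -2]].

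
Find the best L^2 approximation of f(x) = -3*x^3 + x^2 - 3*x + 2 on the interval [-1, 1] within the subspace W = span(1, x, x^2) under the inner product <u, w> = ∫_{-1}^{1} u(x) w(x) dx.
g(x) = x^2 - 24*x/5 + 2

The best approximation g ∈ W is the orthogonal projection of f onto W. Writing g = a_0 + a_1 x + a_2 x^2, the coefficients solve the normal equations G · a = b where
  G_{ij} = <φ_i, φ_j> and b_i = <f, φ_i>, with φ_0 = 1, φ_1 = x, φ_2 = x^2.
G =
  [2, 0, 2/3]
  [0, 2/3, 0]
  [2/3, 0, 2/5],
b = (14/3, -16/5, 26/15).
Solving gives a_0 = 2, a_1 = -24/5, a_2 = 1, so
  g(x) = x^2 - 24*x/5 + 2.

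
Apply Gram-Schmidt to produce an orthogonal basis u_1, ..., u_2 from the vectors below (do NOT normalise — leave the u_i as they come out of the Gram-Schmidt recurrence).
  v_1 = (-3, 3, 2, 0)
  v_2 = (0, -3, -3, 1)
Orthogonal basis:
  u_1 = (-3, 3, 2, 0)
  u_2 = (-45/22, -21/22, -18/11, 1)

Apply the Gram-Schmidt recurrence
  u_1 = v_1
  u_i = v_i − Σ_{j<i} ((v_i · u_j) / (u_j · u_j)) · u_j.

Step by step this gives:
  u_1 = (-3, 3, 2, 0)
  u_2 = (-45/22, -21/22, -18/11, 1)

Orthogonality check:
  u_2 · u_1 = 0 (should be 0)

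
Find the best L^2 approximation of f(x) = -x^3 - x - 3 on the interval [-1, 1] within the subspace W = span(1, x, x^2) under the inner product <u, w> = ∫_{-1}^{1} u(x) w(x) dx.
g(x) = -8*x/5 - 3

The best approximation g ∈ W is the orthogonal projection of f onto W. Writing g = a_0 + a_1 x + a_2 x^2, the coefficients solve the normal equations G · a = b where
  G_{ij} = <φ_i, φ_j> and b_i = <f, φ_i>, with φ_0 = 1, φ_1 = x, φ_2 = x^2.
G =
  [2, 0, 2/3]
  [0, 2/3, 0]
  [2/3, 0, 2/5],
b = (-6, -16/15, -2).
Solving gives a_0 = -3, a_1 = -8/5, a_2 = 0, so
  g(x) = -8*x/5 - 3.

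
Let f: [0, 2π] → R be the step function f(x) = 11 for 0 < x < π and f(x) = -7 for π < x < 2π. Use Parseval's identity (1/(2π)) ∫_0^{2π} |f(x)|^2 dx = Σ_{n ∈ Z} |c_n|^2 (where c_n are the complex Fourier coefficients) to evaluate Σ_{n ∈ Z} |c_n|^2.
Σ |c_n|^2 = 85

Parseval equates the L^2 energy of f (normalised by 1/(2π)) with the ℓ^2 sum of its Fourier coefficients: (1/(2π)) ∫_0^{2π} |f|^2 = Σ |c_n|^2.
Compute the left side: (1/(2π)) [∫_0^π 11^2 dx + ∫_π^{2π} (-7)^2 dx] = (1/(2π)) · (121π + 49π) = (121 + 49)/2 = 85.
So Σ_{n ∈ Z} |c_n|^2 = 85.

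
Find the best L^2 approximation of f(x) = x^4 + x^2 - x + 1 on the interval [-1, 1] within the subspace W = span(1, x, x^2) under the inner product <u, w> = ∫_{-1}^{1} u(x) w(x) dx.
g(x) = 13*x^2/7 - x + 32/35

The best approximation g ∈ W is the orthogonal projection of f onto W. Writing g = a_0 + a_1 x + a_2 x^2, the coefficients solve the normal equations G · a = b where
  G_{ij} = <φ_i, φ_j> and b_i = <f, φ_i>, with φ_0 = 1, φ_1 = x, φ_2 = x^2.
G =
  [2, 0, 2/3]
  [0, 2/3, 0]
  [2/3, 0, 2/5],
b = (46/15, -2/3, 142/105).
Solving gives a_0 = 32/35, a_1 = -1, a_2 = 13/7, so
  g(x) = 13*x^2/7 - x + 32/35.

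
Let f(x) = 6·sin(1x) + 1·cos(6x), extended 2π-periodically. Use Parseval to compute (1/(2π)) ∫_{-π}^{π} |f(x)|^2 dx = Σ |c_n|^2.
Σ |c_n|^2 = 37/2

Expand |f|^2 and use orthogonality of {sin(nx), cos(mx)} on [-π, π]:
  ∫_{-π}^{π} sin(nx)^2 dx = π, ∫ cos(mx)^2 dx = π, and cross terms integrate to 0.
So ∫_{-π}^{π} f(x)^2 dx = 6^2 · π + 1^2 · π = (36 + 1)π.
Divide by 2π: (36 + 1)/2 = 37/2.
By Parseval, this equals Σ |c_n|^2.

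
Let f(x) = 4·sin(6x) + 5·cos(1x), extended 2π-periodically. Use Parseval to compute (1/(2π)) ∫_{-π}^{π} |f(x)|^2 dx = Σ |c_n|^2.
Σ |c_n|^2 = 41/2

Expand |f|^2 and use orthogonality of {sin(nx), cos(mx)} on [-π, π]:
  ∫_{-π}^{π} sin(nx)^2 dx = π, ∫ cos(mx)^2 dx = π, and cross terms integrate to 0.
So ∫_{-π}^{π} f(x)^2 dx = 4^2 · π + 5^2 · π = (16 + 25)π.
Divide by 2π: (16 + 25)/2 = 41/2.
By Parseval, this equals Σ |c_n|^2.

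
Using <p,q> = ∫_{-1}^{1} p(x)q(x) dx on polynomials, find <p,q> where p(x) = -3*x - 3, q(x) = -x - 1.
<p,q> = 8

Expand the product: p(x)·q(x) = 3*x^2 + 6*x + 3.
∫_{-1}^{1} of each monomial x^k gives [2/(k+1) if k even, 0 if k odd]. Integrating term-by-term (or equivalently evaluating the antiderivative F(x) = x^3 + 3*x^2 + 3*x at the endpoints):
  F(1) − F(−1) = 7 − (-1) = 8.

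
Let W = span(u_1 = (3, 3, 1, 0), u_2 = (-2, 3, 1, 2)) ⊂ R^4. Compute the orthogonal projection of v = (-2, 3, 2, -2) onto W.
proj_W(v) = (-120/163, 705/326, 235/326, 189/163)

Set up U = [u_1 | ... | u_2] ∈ R^(4×2). The projector onto W = col(U) is P = U (U^T U)^(-1) U^T.
Compute U^T U =
  [19, 4]
  [4, 18],
and U^T v = (5, 11).
Solve U^T U · c = U^T v for the coefficients: c = (23/163, 189/326). The projection is proj_W(v) = U c.
Check: (v - proj_W(v)) · u_1 = 0  (should be 0).
Check: (v - proj_W(v)) · u_2 = 0  (should be 0).
Result: proj_W(v) = (-120/163, 705/326, 235/326, 189/163).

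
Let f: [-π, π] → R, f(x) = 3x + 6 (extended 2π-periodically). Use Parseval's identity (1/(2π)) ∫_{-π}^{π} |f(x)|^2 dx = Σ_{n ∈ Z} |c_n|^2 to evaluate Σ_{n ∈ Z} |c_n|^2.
Σ |c_n|^2 = 3π^2 + 36

Expand and integrate term by term over [-π, π]:
  ∫ (3x)^2 dx = 9·(2π^3/3); ∫ 2·3·(6)·x dx = 0 (odd integrand); ∫ 6^2 dx = 36·2π.
So (1/(2π)) ∫_{-π}^{π} (3x + 6)^2 dx = 9π^2/3 + 36 = 3π^2 + 36.
Parseval ⇒ Σ |c_n|^2 = 3π^2 + 36.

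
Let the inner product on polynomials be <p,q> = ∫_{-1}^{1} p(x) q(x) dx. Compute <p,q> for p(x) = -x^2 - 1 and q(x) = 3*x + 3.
<p,q> = -8

Expand the product: p(x)·q(x) = -3*x^3 - 3*x^2 - 3*x - 3.
∫_{-1}^{1} of each monomial x^k gives [2/(k+1) if k even, 0 if k odd]. Integrating term-by-term (or equivalently evaluating the antiderivative F(x) = -3*x^4/4 - x^3 - 3*x^2/2 - 3*x at the endpoints):
  F(1) − F(−1) = -25/4 − (7/4) = -8.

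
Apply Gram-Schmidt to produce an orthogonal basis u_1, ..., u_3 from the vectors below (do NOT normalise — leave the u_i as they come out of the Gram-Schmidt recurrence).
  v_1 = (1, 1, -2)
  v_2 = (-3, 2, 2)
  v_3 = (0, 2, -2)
Orthogonal basis:
  u_1 = (1, 1, -2)
  u_2 = (-13/6, 17/6, 1/3)
  u_3 = (-12/77, -8/77, -10/77)

Apply the Gram-Schmidt recurrence
  u_1 = v_1
  u_i = v_i − Σ_{j<i} ((v_i · u_j) / (u_j · u_j)) · u_j.

Step by step this gives:
  u_1 = (1, 1, -2)
  u_2 = (-13/6, 17/6, 1/3)
  u_3 = (-12/77, -8/77, -10/77)

Orthogonality check:
  u_2 · u_1 = 0 (should be 0)
  u_3 · u_1 = 0 (should be 0)
  u_3 · u_2 = 0 (should be 0)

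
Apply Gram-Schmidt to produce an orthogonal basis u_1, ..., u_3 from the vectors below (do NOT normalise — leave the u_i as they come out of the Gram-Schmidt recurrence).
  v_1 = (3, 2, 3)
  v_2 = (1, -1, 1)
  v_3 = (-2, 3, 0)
Orthogonal basis:
  u_1 = (3, 2, 3)
  u_2 = (5/11, -15/11, 5/11)
  u_3 = (-1, 0, 1)

Apply the Gram-Schmidt recurrence
  u_1 = v_1
  u_i = v_i − Σ_{j<i} ((v_i · u_j) / (u_j · u_j)) · u_j.

Step by step this gives:
  u_1 = (3, 2, 3)
  u_2 = (5/11, -15/11, 5/11)
  u_3 = (-1, 0, 1)

Orthogonality check:
  u_2 · u_1 = 0 (should be 0)
  u_3 · u_1 = 0 (should be 0)
  u_3 · u_2 = 0 (should be 0)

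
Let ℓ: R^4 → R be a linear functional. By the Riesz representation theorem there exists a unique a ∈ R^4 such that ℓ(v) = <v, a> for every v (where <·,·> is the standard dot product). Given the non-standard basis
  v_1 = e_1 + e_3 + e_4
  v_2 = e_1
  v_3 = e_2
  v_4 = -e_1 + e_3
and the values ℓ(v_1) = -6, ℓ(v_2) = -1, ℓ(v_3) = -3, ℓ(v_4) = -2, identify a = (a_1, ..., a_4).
a = (-1, -3, -3, -2)

Write a = (a_1, ..., a_4) in the standard basis. For each basis vector v_i, ℓ(v_i) = <v_i, a> is a linear equation in the a_j's. Collect the n equations into a matrix system V a = ℓ, where row i of V is v_i (expressed in the standard basis). Since V is invertible (lower-triangular with 1s on the diagonal, up to permutation), solve by back-substitution:
  V =
[[1, 0, 1, 1],
 [1, 0, 0, 0],
 [0, 1, 0, 0],
 [-1, 0, 1, 0]]
  V a = (-6, -1, -3, -2)
Solving gives a = (-1, -3, -3, -2).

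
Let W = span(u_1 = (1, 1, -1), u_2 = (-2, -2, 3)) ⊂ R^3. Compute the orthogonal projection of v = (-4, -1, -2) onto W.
proj_W(v) = (-5/2, -5/2, -2)

Set up U = [u_1 | ... | u_2] ∈ R^(3×2). The projector onto W = col(U) is P = U (U^T U)^(-1) U^T.
Compute U^T U =
  [3, -7]
  [-7, 17],
and U^T v = (-3, 4).
Solve U^T U · c = U^T v for the coefficients: c = (-23/2, -9/2). The projection is proj_W(v) = U c.
Check: (v - proj_W(v)) · u_1 = 0  (should be 0).
Check: (v - proj_W(v)) · u_2 = 0  (should be 0).
Result: proj_W(v) = (-5/2, -5/2, -2).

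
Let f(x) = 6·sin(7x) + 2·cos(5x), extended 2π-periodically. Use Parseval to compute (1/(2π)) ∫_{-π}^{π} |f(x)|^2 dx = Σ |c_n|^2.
Σ |c_n|^2 = 20

Expand |f|^2 and use orthogonality of {sin(nx), cos(mx)} on [-π, π]:
  ∫_{-π}^{π} sin(nx)^2 dx = π, ∫ cos(mx)^2 dx = π, and cross terms integrate to 0.
So ∫_{-π}^{π} f(x)^2 dx = 6^2 · π + 2^2 · π = (36 + 4)π.
Divide by 2π: (36 + 4)/2 = 20.
By Parseval, this equals Σ |c_n|^2.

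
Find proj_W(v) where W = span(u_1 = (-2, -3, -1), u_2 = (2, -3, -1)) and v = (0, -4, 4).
proj_W(v) = (0, -12/5, -4/5)

Set up U = [u_1 | ... | u_2] ∈ R^(3×2). The projector onto W = col(U) is P = U (U^T U)^(-1) U^T.
Compute U^T U =
  [14, 6]
  [6, 14],
and U^T v = (8, 8).
Solve U^T U · c = U^T v for the coefficients: c = (2/5, 2/5). The projection is proj_W(v) = U c.
Check: (v - proj_W(v)) · u_1 = 0  (should be 0).
Check: (v - proj_W(v)) · u_2 = 0  (should be 0).
Result: proj_W(v) = (0, -12/5, -4/5).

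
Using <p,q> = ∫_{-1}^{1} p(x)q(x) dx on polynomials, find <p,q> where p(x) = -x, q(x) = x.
<p,q> = -2/3

Expand the product: p(x)·q(x) = -x^2.
∫_{-1}^{1} of each monomial x^k gives [2/(k+1) if k even, 0 if k odd]. Integrating term-by-term (or equivalently evaluating the antiderivative F(x) = -x^3/3 at the endpoints):
  F(1) − F(−1) = -1/3 − (1/3) = -2/3.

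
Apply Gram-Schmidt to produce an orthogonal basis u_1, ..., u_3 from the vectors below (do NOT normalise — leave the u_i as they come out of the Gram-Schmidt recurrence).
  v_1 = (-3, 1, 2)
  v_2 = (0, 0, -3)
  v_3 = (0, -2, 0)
Orthogonal basis:
  u_1 = (-3, 1, 2)
  u_2 = (-9/7, 3/7, -15/7)
  u_3 = (-3/5, -9/5, 0)

Apply the Gram-Schmidt recurrence
  u_1 = v_1
  u_i = v_i − Σ_{j<i} ((v_i · u_j) / (u_j · u_j)) · u_j.

Step by step this gives:
  u_1 = (-3, 1, 2)
  u_2 = (-9/7, 3/7, -15/7)
  u_3 = (-3/5, -9/5, 0)

Orthogonality check:
  u_2 · u_1 = 0 (should be 0)
  u_3 · u_1 = 0 (should be 0)
  u_3 · u_2 = 0 (should be 0)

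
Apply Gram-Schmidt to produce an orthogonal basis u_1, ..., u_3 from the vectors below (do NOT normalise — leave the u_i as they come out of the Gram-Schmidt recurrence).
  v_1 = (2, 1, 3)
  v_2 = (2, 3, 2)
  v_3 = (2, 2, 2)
Orthogonal basis:
  u_1 = (2, 1, 3)
  u_2 = (1/7, 29/14, -11/14)
  u_3 = (14/69, -4/69, -8/69)

Apply the Gram-Schmidt recurrence
  u_1 = v_1
  u_i = v_i − Σ_{j<i} ((v_i · u_j) / (u_j · u_j)) · u_j.

Step by step this gives:
  u_1 = (2, 1, 3)
  u_2 = (1/7, 29/14, -11/14)
  u_3 = (14/69, -4/69, -8/69)

Orthogonality check:
  u_2 · u_1 = 0 (should be 0)
  u_3 · u_1 = 0 (should be 0)
  u_3 · u_2 = 0 (should be 0)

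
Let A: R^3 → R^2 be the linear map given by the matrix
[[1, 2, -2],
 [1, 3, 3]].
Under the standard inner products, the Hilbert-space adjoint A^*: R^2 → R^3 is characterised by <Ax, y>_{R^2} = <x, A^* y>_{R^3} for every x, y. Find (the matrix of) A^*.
A^* = A^T =
[[1, 1],
 [2, 3],
 [-2, 3]]

For real matrices with standard dot products, the defining identity <Ax, y> = <x, A^* y> gives (Ax)^T y = x^T (A^*) y, i.e. x^T A^T y = x^T (A^*) y. Since this holds for all x, y, we must have A^* = A^T. Therefore
A^* =
[[1, 1],
 [2, 3],
 [-2, 3]].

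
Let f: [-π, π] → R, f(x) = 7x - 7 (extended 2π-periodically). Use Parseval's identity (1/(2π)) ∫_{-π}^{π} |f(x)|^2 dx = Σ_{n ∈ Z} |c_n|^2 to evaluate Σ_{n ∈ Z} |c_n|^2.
Σ |c_n|^2 = 49π^2/3 + 49

Expand and integrate term by term over [-π, π]:
  ∫ (7x)^2 dx = 49·(2π^3/3); ∫ 2·7·(-7)·x dx = 0 (odd integrand); ∫ (-7)^2 dx = 49·2π.
So (1/(2π)) ∫_{-π}^{π} (7x - 7)^2 dx = 49π^2/3 + 49 = 49π^2/3 + 49.
Parseval ⇒ Σ |c_n|^2 = 49π^2/3 + 49.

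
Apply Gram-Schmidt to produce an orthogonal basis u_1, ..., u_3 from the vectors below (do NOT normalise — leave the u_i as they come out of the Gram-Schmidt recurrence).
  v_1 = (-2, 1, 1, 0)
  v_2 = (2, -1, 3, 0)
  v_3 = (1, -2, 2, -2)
Orthogonal basis:
  u_1 = (-2, 1, 1, 0)
  u_2 = (4/3, -2/3, 10/3, 0)
  u_3 = (-3/5, -6/5, 0, -2)

Apply the Gram-Schmidt recurrence
  u_1 = v_1
  u_i = v_i − Σ_{j<i} ((v_i · u_j) / (u_j · u_j)) · u_j.

Step by step this gives:
  u_1 = (-2, 1, 1, 0)
  u_2 = (4/3, -2/3, 10/3, 0)
  u_3 = (-3/5, -6/5, 0, -2)

Orthogonality check:
  u_2 · u_1 = 0 (should be 0)
  u_3 · u_1 = 0 (should be 0)
  u_3 · u_2 = 0 (should be 0)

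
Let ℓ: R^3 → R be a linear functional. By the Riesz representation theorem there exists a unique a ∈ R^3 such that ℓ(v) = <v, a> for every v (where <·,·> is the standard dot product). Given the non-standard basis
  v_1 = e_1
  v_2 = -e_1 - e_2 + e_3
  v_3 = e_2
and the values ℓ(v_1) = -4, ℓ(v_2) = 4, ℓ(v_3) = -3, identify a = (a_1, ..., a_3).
a = (-4, -3, -3)

Write a = (a_1, ..., a_3) in the standard basis. For each basis vector v_i, ℓ(v_i) = <v_i, a> is a linear equation in the a_j's. Collect the n equations into a matrix system V a = ℓ, where row i of V is v_i (expressed in the standard basis). Since V is invertible (lower-triangular with 1s on the diagonal, up to permutation), solve by back-substitution:
  V =
[[1, 0, 0],
 [-1, -1, 1],
 [0, 1, 0]]
  V a = (-4, 4, -3)
Solving gives a = (-4, -3, -3).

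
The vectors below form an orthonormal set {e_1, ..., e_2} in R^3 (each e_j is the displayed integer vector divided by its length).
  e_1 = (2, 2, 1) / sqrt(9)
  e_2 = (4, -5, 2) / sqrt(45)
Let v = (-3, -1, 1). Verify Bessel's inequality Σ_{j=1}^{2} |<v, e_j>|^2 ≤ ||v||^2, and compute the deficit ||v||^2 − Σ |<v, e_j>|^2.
Σ |<v, e_j>|^2 = 6; ||v||^2 = 11; deficit = 5

Write each e_j = u_j / sqrt(<u_j, u_j>) where u_j is the displayed integer vector. Then <v, e_j> = <v, u_j> / sqrt(<u_j, u_j>), so |<v, e_j>|^2 = <v, u_j>^2 / <u_j, u_j>.
Coefficients: <v, e_1> = -7/sqrt(9), <v, e_2> = -5/sqrt(45).
Square and sum: Σ |<v, e_j>|^2 = 6.
Compute ||v||^2 = v·v = 11.
Deficit = 11 − 6 = 5 ≥ 0, confirming Bessel's inequality. (The deficit equals ||v − Σ <v,e_j> e_j||^2, the squared distance from v to span{e_j}.)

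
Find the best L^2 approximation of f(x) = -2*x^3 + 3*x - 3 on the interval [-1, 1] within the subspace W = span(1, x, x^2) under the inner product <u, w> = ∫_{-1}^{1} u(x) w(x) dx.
g(x) = 9*x/5 - 3

The best approximation g ∈ W is the orthogonal projection of f onto W. Writing g = a_0 + a_1 x + a_2 x^2, the coefficients solve the normal equations G · a = b where
  G_{ij} = <φ_i, φ_j> and b_i = <f, φ_i>, with φ_0 = 1, φ_1 = x, φ_2 = x^2.
G =
  [2, 0, 2/3]
  [0, 2/3, 0]
  [2/3, 0, 2/5],
b = (-6, 6/5, -2).
Solving gives a_0 = -3, a_1 = 9/5, a_2 = 0, so
  g(x) = 9*x/5 - 3.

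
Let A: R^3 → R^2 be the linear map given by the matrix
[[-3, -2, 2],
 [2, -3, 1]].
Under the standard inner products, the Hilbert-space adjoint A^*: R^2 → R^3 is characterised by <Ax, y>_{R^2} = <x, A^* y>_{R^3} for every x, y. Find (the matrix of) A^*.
A^* = A^T =
[[-3, 2],
 [-2, -3],
 [2, 1]]

For real matrices with standard dot products, the defining identity <Ax, y> = <x, A^* y> gives (Ax)^T y = x^T (A^*) y, i.e. x^T A^T y = x^T (A^*) y. Since this holds for all x, y, we must have A^* = A^T. Therefore
A^* =
[[-3, 2],
 [-2, -3],
 [2, 1]].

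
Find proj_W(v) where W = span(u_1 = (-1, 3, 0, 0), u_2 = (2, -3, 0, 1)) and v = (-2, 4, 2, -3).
proj_W(v) = (-59/19, 69/19, 0, -36/19)

Set up U = [u_1 | ... | u_2] ∈ R^(4×2). The projector onto W = col(U) is P = U (U^T U)^(-1) U^T.
Compute U^T U =
  [10, -11]
  [-11, 14],
and U^T v = (14, -19).
Solve U^T U · c = U^T v for the coefficients: c = (-13/19, -36/19). The projection is proj_W(v) = U c.
Check: (v - proj_W(v)) · u_1 = 0  (should be 0).
Check: (v - proj_W(v)) · u_2 = 0  (should be 0).
Result: proj_W(v) = (-59/19, 69/19, 0, -36/19).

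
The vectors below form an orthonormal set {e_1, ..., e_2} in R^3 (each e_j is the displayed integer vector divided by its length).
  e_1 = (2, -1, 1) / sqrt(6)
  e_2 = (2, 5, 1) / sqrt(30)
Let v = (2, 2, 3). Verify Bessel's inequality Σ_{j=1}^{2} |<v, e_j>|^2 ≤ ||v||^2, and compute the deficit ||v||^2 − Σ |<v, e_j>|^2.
Σ |<v, e_j>|^2 = 69/5; ||v||^2 = 17; deficit = 16/5

Write each e_j = u_j / sqrt(<u_j, u_j>) where u_j is the displayed integer vector. Then <v, e_j> = <v, u_j> / sqrt(<u_j, u_j>), so |<v, e_j>|^2 = <v, u_j>^2 / <u_j, u_j>.
Coefficients: <v, e_1> = 5/sqrt(6), <v, e_2> = 17/sqrt(30).
Square and sum: Σ |<v, e_j>|^2 = 69/5.
Compute ||v||^2 = v·v = 17.
Deficit = 17 − 69/5 = 16/5 ≥ 0, confirming Bessel's inequality. (The deficit equals ||v − Σ <v,e_j> e_j||^2, the squared distance from v to span{e_j}.)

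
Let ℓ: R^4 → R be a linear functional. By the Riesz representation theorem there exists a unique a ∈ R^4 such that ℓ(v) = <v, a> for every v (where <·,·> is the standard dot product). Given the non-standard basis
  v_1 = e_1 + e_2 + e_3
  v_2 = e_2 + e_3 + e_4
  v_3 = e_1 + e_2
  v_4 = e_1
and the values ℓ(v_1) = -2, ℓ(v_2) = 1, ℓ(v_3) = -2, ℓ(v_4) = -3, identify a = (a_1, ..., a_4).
a = (-3, 1, 0, 0)

Write a = (a_1, ..., a_4) in the standard basis. For each basis vector v_i, ℓ(v_i) = <v_i, a> is a linear equation in the a_j's. Collect the n equations into a matrix system V a = ℓ, where row i of V is v_i (expressed in the standard basis). Since V is invertible (lower-triangular with 1s on the diagonal, up to permutation), solve by back-substitution:
  V =
[[1, 1, 1, 0],
 [0, 1, 1, 1],
 [1, 1, 0, 0],
 [1, 0, 0, 0]]
  V a = (-2, 1, -2, -3)
Solving gives a = (-3, 1, 0, 0).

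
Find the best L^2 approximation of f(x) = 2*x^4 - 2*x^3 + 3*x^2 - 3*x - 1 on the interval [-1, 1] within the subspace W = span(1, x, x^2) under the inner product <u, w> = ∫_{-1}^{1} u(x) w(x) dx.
g(x) = 33*x^2/7 - 21*x/5 - 41/35

The best approximation g ∈ W is the orthogonal projection of f onto W. Writing g = a_0 + a_1 x + a_2 x^2, the coefficients solve the normal equations G · a = b where
  G_{ij} = <φ_i, φ_j> and b_i = <f, φ_i>, with φ_0 = 1, φ_1 = x, φ_2 = x^2.
G =
  [2, 0, 2/3]
  [0, 2/3, 0]
  [2/3, 0, 2/5],
b = (4/5, -14/5, 116/105).
Solving gives a_0 = -41/35, a_1 = -21/5, a_2 = 33/7, so
  g(x) = 33*x^2/7 - 21*x/5 - 41/35.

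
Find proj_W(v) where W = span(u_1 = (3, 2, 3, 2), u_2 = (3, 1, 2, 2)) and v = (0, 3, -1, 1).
proj_W(v) = (0, 1, 1, 0)

Set up U = [u_1 | ... | u_2] ∈ R^(4×2). The projector onto W = col(U) is P = U (U^T U)^(-1) U^T.
Compute U^T U =
  [26, 21]
  [21, 18],
and U^T v = (5, 3).
Solve U^T U · c = U^T v for the coefficients: c = (1, -1). The projection is proj_W(v) = U c.
Check: (v - proj_W(v)) · u_1 = 0  (should be 0).
Check: (v - proj_W(v)) · u_2 = 0  (should be 0).
Result: proj_W(v) = (0, 1, 1, 0).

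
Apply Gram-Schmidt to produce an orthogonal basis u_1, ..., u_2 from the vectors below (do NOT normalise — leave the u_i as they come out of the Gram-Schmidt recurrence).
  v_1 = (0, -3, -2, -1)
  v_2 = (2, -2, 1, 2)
Orthogonal basis:
  u_1 = (0, -3, -2, -1)
  u_2 = (2, -11/7, 9/7, 15/7)

Apply the Gram-Schmidt recurrence
  u_1 = v_1
  u_i = v_i − Σ_{j<i} ((v_i · u_j) / (u_j · u_j)) · u_j.

Step by step this gives:
  u_1 = (0, -3, -2, -1)
  u_2 = (2, -11/7, 9/7, 15/7)

Orthogonality check:
  u_2 · u_1 = 0 (should be 0)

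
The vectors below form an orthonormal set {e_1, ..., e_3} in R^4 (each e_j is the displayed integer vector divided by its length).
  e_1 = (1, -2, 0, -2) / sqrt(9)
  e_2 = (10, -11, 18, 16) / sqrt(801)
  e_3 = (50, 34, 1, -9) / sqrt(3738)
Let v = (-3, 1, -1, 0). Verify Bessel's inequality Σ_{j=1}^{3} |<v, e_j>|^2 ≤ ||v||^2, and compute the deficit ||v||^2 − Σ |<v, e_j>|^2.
Σ |<v, e_j>|^2 = 151/14; ||v||^2 = 11; deficit = 3/14

Write each e_j = u_j / sqrt(<u_j, u_j>) where u_j is the displayed integer vector. Then <v, e_j> = <v, u_j> / sqrt(<u_j, u_j>), so |<v, e_j>|^2 = <v, u_j>^2 / <u_j, u_j>.
Coefficients: <v, e_1> = -5/sqrt(9), <v, e_2> = -59/sqrt(801), <v, e_3> = -117/sqrt(3738).
Square and sum: Σ |<v, e_j>|^2 = 151/14.
Compute ||v||^2 = v·v = 11.
Deficit = 11 − 151/14 = 3/14 ≥ 0, confirming Bessel's inequality. (The deficit equals ||v − Σ <v,e_j> e_j||^2, the squared distance from v to span{e_j}.)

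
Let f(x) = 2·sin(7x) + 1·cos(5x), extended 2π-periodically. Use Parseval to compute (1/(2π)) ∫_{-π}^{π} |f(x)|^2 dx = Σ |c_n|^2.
Σ |c_n|^2 = 5/2

Expand |f|^2 and use orthogonality of {sin(nx), cos(mx)} on [-π, π]:
  ∫_{-π}^{π} sin(nx)^2 dx = π, ∫ cos(mx)^2 dx = π, and cross terms integrate to 0.
So ∫_{-π}^{π} f(x)^2 dx = 2^2 · π + 1^2 · π = (4 + 1)π.
Divide by 2π: (4 + 1)/2 = 5/2.
By Parseval, this equals Σ |c_n|^2.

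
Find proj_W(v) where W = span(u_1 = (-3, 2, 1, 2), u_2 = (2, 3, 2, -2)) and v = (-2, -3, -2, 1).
proj_W(v) = (-285/187, -551/187, -361/187, 304/187)

Set up U = [u_1 | ... | u_2] ∈ R^(4×2). The projector onto W = col(U) is P = U (U^T U)^(-1) U^T.
Compute U^T U =
  [18, -2]
  [-2, 21],
and U^T v = (0, -19).
Solve U^T U · c = U^T v for the coefficients: c = (-19/187, -171/187). The projection is proj_W(v) = U c.
Check: (v - proj_W(v)) · u_1 = 0  (should be 0).
Check: (v - proj_W(v)) · u_2 = 0  (should be 0).
Result: proj_W(v) = (-285/187, -551/187, -361/187, 304/187).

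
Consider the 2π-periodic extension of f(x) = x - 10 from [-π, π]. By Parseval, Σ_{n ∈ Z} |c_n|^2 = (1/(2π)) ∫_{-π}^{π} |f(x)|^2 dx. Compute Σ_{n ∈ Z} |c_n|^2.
Σ |c_n|^2 = π^2/3 + 100

Expand and integrate term by term over [-π, π]:
  ∫ (x)^2 dx = 1·(2π^3/3); ∫ 2·1·(-10)·x dx = 0 (odd integrand); ∫ (-10)^2 dx = 100·2π.
So (1/(2π)) ∫_{-π}^{π} (x - 10)^2 dx = 1π^2/3 + 100 = π^2/3 + 100.
Parseval ⇒ Σ |c_n|^2 = π^2/3 + 100.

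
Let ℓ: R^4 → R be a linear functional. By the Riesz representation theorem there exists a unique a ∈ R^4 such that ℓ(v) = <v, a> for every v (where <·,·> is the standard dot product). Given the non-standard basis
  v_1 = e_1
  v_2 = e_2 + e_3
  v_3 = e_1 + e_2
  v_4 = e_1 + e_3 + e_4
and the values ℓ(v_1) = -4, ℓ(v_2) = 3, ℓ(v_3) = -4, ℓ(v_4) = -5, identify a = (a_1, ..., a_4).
a = (-4, 0, 3, -4)

Write a = (a_1, ..., a_4) in the standard basis. For each basis vector v_i, ℓ(v_i) = <v_i, a> is a linear equation in the a_j's. Collect the n equations into a matrix system V a = ℓ, where row i of V is v_i (expressed in the standard basis). Since V is invertible (lower-triangular with 1s on the diagonal, up to permutation), solve by back-substitution:
  V =
[[1, 0, 0, 0],
 [0, 1, 1, 0],
 [1, 1, 0, 0],
 [1, 0, 1, 1]]
  V a = (-4, 3, -4, -5)
Solving gives a = (-4, 0, 3, -4).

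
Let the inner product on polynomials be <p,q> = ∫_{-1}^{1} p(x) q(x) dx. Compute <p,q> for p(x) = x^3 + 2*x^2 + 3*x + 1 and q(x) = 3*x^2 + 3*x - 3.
<p,q> = 8/5

Expand the product: p(x)·q(x) = 3*x^5 + 9*x^4 + 12*x^3 + 6*x^2 - 6*x - 3.
∫_{-1}^{1} of each monomial x^k gives [2/(k+1) if k even, 0 if k odd]. Integrating term-by-term (or equivalently evaluating the antiderivative F(x) = x^6/2 + 9*x^5/5 + 3*x^4 + 2*x^3 - 3*x^2 - 3*x at the endpoints):
  F(1) − F(−1) = 13/10 − (-3/10) = 8/5.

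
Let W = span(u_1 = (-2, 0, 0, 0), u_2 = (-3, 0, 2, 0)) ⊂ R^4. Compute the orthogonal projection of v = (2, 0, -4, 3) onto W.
proj_W(v) = (2, 0, -4, 0)

Set up U = [u_1 | ... | u_2] ∈ R^(4×2). The projector onto W = col(U) is P = U (U^T U)^(-1) U^T.
Compute U^T U =
  [4, 6]
  [6, 13],
and U^T v = (-4, -14).
Solve U^T U · c = U^T v for the coefficients: c = (2, -2). The projection is proj_W(v) = U c.
Check: (v - proj_W(v)) · u_1 = 0  (should be 0).
Check: (v - proj_W(v)) · u_2 = 0  (should be 0).
Result: proj_W(v) = (2, 0, -4, 0).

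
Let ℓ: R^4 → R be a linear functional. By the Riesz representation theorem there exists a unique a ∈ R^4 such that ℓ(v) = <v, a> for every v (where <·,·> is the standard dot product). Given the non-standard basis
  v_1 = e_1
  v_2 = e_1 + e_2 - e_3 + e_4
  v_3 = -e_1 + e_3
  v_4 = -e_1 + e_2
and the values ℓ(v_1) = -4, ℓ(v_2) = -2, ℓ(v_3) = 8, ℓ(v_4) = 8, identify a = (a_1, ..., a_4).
a = (-4, 4, 4, 2)

Write a = (a_1, ..., a_4) in the standard basis. For each basis vector v_i, ℓ(v_i) = <v_i, a> is a linear equation in the a_j's. Collect the n equations into a matrix system V a = ℓ, where row i of V is v_i (expressed in the standard basis). Since V is invertible (lower-triangular with 1s on the diagonal, up to permutation), solve by back-substitution:
  V =
[[1, 0, 0, 0],
 [1, 1, -1, 1],
 [-1, 0, 1, 0],
 [-1, 1, 0, 0]]
  V a = (-4, -2, 8, 8)
Solving gives a = (-4, 4, 4, 2).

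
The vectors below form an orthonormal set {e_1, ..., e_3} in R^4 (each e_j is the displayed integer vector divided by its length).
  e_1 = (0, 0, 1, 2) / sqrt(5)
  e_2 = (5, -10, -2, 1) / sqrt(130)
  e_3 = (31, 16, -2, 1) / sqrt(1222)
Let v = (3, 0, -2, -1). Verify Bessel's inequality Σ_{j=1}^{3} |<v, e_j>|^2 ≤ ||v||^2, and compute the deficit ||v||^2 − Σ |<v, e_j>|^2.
Σ |<v, e_j>|^2 = 622/47; ||v||^2 = 14; deficit = 36/47

Write each e_j = u_j / sqrt(<u_j, u_j>) where u_j is the displayed integer vector. Then <v, e_j> = <v, u_j> / sqrt(<u_j, u_j>), so |<v, e_j>|^2 = <v, u_j>^2 / <u_j, u_j>.
Coefficients: <v, e_1> = -4/sqrt(5), <v, e_2> = 18/sqrt(130), <v, e_3> = 96/sqrt(1222).
Square and sum: Σ |<v, e_j>|^2 = 622/47.
Compute ||v||^2 = v·v = 14.
Deficit = 14 − 622/47 = 36/47 ≥ 0, confirming Bessel's inequality. (The deficit equals ||v − Σ <v,e_j> e_j||^2, the squared distance from v to span{e_j}.)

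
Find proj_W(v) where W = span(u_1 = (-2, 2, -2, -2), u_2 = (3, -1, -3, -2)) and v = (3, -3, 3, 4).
proj_W(v) = (3, -41/13, 45/13, 44/13)

Set up U = [u_1 | ... | u_2] ∈ R^(4×2). The projector onto W = col(U) is P = U (U^T U)^(-1) U^T.
Compute U^T U =
  [16, 2]
  [2, 23],
and U^T v = (-26, -5).
Solve U^T U · c = U^T v for the coefficients: c = (-21/13, -1/13). The projection is proj_W(v) = U c.
Check: (v - proj_W(v)) · u_1 = 0  (should be 0).
Check: (v - proj_W(v)) · u_2 = 0  (should be 0).
Result: proj_W(v) = (3, -41/13, 45/13, 44/13).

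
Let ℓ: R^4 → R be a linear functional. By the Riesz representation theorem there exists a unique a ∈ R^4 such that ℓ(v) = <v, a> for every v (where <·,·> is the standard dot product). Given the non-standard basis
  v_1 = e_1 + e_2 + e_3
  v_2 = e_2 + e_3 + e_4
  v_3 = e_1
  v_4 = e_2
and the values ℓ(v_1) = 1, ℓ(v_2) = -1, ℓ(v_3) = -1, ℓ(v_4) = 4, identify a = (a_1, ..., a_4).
a = (-1, 4, -2, -3)

Write a = (a_1, ..., a_4) in the standard basis. For each basis vector v_i, ℓ(v_i) = <v_i, a> is a linear equation in the a_j's. Collect the n equations into a matrix system V a = ℓ, where row i of V is v_i (expressed in the standard basis). Since V is invertible (lower-triangular with 1s on the diagonal, up to permutation), solve by back-substitution:
  V =
[[1, 1, 1, 0],
 [0, 1, 1, 1],
 [1, 0, 0, 0],
 [0, 1, 0, 0]]
  V a = (1, -1, -1, 4)
Solving gives a = (-1, 4, -2, -3).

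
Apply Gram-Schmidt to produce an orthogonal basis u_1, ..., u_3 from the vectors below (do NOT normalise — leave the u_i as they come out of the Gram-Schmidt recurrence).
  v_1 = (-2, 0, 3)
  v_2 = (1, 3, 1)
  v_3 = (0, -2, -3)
Orthogonal basis:
  u_1 = (-2, 0, 3)
  u_2 = (15/13, 3, 10/13)
  u_3 = (-36/71, 20/71, -24/71)

Apply the Gram-Schmidt recurrence
  u_1 = v_1
  u_i = v_i − Σ_{j<i} ((v_i · u_j) / (u_j · u_j)) · u_j.

Step by step this gives:
  u_1 = (-2, 0, 3)
  u_2 = (15/13, 3, 10/13)
  u_3 = (-36/71, 20/71, -24/71)

Orthogonality check:
  u_2 · u_1 = 0 (should be 0)
  u_3 · u_1 = 0 (should be 0)
  u_3 · u_2 = 0 (should be 0)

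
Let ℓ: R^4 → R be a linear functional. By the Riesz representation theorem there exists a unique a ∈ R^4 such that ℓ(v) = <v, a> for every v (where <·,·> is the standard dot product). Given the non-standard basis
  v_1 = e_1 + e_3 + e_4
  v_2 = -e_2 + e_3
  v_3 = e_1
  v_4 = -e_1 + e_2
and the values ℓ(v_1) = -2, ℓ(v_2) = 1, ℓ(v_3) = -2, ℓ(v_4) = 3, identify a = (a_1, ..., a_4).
a = (-2, 1, 2, -2)

Write a = (a_1, ..., a_4) in the standard basis. For each basis vector v_i, ℓ(v_i) = <v_i, a> is a linear equation in the a_j's. Collect the n equations into a matrix system V a = ℓ, where row i of V is v_i (expressed in the standard basis). Since V is invertible (lower-triangular with 1s on the diagonal, up to permutation), solve by back-substitution:
  V =
[[1, 0, 1, 1],
 [0, -1, 1, 0],
 [1, 0, 0, 0],
 [-1, 1, 0, 0]]
  V a = (-2, 1, -2, 3)
Solving gives a = (-2, 1, 2, -2).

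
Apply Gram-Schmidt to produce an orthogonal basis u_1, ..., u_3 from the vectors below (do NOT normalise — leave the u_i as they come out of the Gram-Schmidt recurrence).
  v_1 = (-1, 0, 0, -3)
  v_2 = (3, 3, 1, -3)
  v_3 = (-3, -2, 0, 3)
Orthogonal basis:
  u_1 = (-1, 0, 0, -3)
  u_2 = (18/5, 3, 1, -6/5)
  u_3 = (-36/61, 31/61, 51/61, 12/61)

Apply the Gram-Schmidt recurrence
  u_1 = v_1
  u_i = v_i − Σ_{j<i} ((v_i · u_j) / (u_j · u_j)) · u_j.

Step by step this gives:
  u_1 = (-1, 0, 0, -3)
  u_2 = (18/5, 3, 1, -6/5)
  u_3 = (-36/61, 31/61, 51/61, 12/61)

Orthogonality check:
  u_2 · u_1 = 0 (should be 0)
  u_3 · u_1 = 0 (should be 0)
  u_3 · u_2 = 0 (should be 0)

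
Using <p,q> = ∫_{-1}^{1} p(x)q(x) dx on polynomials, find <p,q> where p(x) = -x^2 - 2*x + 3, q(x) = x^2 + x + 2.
<p,q> = 164/15

Expand the product: p(x)·q(x) = -x^4 - 3*x^3 - x^2 - x + 6.
∫_{-1}^{1} of each monomial x^k gives [2/(k+1) if k even, 0 if k odd]. Integrating term-by-term (or equivalently evaluating the antiderivative F(x) = -x^5/5 - 3*x^4/4 - x^3/3 - x^2/2 + 6*x at the endpoints):
  F(1) − F(−1) = 253/60 − (-403/60) = 164/15.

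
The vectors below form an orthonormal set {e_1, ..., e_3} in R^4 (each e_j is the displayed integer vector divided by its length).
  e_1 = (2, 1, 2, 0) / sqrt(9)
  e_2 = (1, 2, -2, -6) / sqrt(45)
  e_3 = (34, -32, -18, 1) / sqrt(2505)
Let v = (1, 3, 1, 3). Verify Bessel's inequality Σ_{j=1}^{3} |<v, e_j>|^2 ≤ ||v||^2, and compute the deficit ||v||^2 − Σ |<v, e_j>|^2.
Σ |<v, e_j>|^2 = 5795/501; ||v||^2 = 20; deficit = 4225/501

Write each e_j = u_j / sqrt(<u_j, u_j>) where u_j is the displayed integer vector. Then <v, e_j> = <v, u_j> / sqrt(<u_j, u_j>), so |<v, e_j>|^2 = <v, u_j>^2 / <u_j, u_j>.
Coefficients: <v, e_1> = 7/sqrt(9), <v, e_2> = -13/sqrt(45), <v, e_3> = -77/sqrt(2505).
Square and sum: Σ |<v, e_j>|^2 = 5795/501.
Compute ||v||^2 = v·v = 20.
Deficit = 20 − 5795/501 = 4225/501 ≥ 0, confirming Bessel's inequality. (The deficit equals ||v − Σ <v,e_j> e_j||^2, the squared distance from v to span{e_j}.)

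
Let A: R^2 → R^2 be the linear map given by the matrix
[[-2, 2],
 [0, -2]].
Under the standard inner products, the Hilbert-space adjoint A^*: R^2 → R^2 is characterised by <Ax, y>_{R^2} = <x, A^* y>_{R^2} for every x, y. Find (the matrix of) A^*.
A^* = A^T =
[[-2, 0],
 [2, -2]]

For real matrices with standard dot products, the defining identity <Ax, y> = <x, A^* y> gives (Ax)^T y = x^T (A^*) y, i.e. x^T A^T y = x^T (A^*) y. Since this holds for all x, y, we must have A^* = A^T. Therefore
A^* =
[[-2, 0],
 [2, -2]].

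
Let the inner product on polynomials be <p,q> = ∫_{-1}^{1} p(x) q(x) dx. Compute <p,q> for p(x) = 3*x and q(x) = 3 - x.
<p,q> = -2

Expand the product: p(x)·q(x) = -3*x^2 + 9*x.
∫_{-1}^{1} of each monomial x^k gives [2/(k+1) if k even, 0 if k odd]. Integrating term-by-term (or equivalently evaluating the antiderivative F(x) = -x^3 + 9*x^2/2 at the endpoints):
  F(1) − F(−1) = 7/2 − (11/2) = -2.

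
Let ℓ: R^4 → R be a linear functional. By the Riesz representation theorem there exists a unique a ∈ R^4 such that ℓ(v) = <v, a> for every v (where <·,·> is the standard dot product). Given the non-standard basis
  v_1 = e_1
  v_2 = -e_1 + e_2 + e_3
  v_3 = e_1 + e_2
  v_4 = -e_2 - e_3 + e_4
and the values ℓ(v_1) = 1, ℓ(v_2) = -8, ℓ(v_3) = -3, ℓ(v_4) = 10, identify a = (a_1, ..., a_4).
a = (1, -4, -3, 3)

Write a = (a_1, ..., a_4) in the standard basis. For each basis vector v_i, ℓ(v_i) = <v_i, a> is a linear equation in the a_j's. Collect the n equations into a matrix system V a = ℓ, where row i of V is v_i (expressed in the standard basis). Since V is invertible (lower-triangular with 1s on the diagonal, up to permutation), solve by back-substitution:
  V =
[[1, 0, 0, 0],
 [-1, 1, 1, 0],
 [1, 1, 0, 0],
 [0, -1, -1, 1]]
  V a = (1, -8, -3, 10)
Solving gives a = (1, -4, -3, 3).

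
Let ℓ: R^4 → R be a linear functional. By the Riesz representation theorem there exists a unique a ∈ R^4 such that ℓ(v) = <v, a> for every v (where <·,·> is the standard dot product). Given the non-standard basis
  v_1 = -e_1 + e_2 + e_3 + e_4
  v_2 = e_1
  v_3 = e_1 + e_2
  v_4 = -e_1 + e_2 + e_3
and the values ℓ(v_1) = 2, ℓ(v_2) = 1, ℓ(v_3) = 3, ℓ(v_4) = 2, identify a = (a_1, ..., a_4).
a = (1, 2, 1, 0)

Write a = (a_1, ..., a_4) in the standard basis. For each basis vector v_i, ℓ(v_i) = <v_i, a> is a linear equation in the a_j's. Collect the n equations into a matrix system V a = ℓ, where row i of V is v_i (expressed in the standard basis). Since V is invertible (lower-triangular with 1s on the diagonal, up to permutation), solve by back-substitution:
  V =
[[-1, 1, 1, 1],
 [1, 0, 0, 0],
 [1, 1, 0, 0],
 [-1, 1, 1, 0]]
  V a = (2, 1, 3, 2)
Solving gives a = (1, 2, 1, 0).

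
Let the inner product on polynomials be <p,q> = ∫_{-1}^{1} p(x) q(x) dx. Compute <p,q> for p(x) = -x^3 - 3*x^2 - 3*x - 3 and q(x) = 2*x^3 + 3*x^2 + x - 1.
<p,q> = -244/35

Expand the product: p(x)·q(x) = -2*x^6 - 9*x^5 - 16*x^4 - 17*x^3 - 9*x^2 + 3.
∫_{-1}^{1} of each monomial x^k gives [2/(k+1) if k even, 0 if k odd]. Integrating term-by-term (or equivalently evaluating the antiderivative F(x) = -2*x^7/7 - 3*x^6/2 - 16*x^5/5 - 17*x^4/4 - 3*x^3 + 3*x at the endpoints):
  F(1) − F(−1) = -1293/140 − (-317/140) = -244/35.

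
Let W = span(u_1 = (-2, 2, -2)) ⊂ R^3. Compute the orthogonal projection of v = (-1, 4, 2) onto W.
proj_W(v) = (-1, 1, -1)

Set up U = [u_1 | ... | u_1] ∈ R^(3×1). The projector onto W = col(U) is P = U (U^T U)^(-1) U^T.
Compute U^T U =
  [12],
and U^T v = (6).
Solve U^T U · c = U^T v for the coefficients: c = (1/2). The projection is proj_W(v) = U c.
Check: (v - proj_W(v)) · u_1 = 0  (should be 0).
Result: proj_W(v) = (-1, 1, -1).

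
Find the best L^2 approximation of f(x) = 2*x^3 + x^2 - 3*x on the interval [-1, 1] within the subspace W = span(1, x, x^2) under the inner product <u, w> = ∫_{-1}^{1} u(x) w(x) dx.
g(x) = x^2 - 9*x/5

The best approximation g ∈ W is the orthogonal projection of f onto W. Writing g = a_0 + a_1 x + a_2 x^2, the coefficients solve the normal equations G · a = b where
  G_{ij} = <φ_i, φ_j> and b_i = <f, φ_i>, with φ_0 = 1, φ_1 = x, φ_2 = x^2.
G =
  [2, 0, 2/3]
  [0, 2/3, 0]
  [2/3, 0, 2/5],
b = (2/3, -6/5, 2/5).
Solving gives a_0 = 0, a_1 = -9/5, a_2 = 1, so
  g(x) = x^2 - 9*x/5.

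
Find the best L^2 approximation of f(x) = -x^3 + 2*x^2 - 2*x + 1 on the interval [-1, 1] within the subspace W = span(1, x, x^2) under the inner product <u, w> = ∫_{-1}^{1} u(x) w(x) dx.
g(x) = 2*x^2 - 13*x/5 + 1

The best approximation g ∈ W is the orthogonal projection of f onto W. Writing g = a_0 + a_1 x + a_2 x^2, the coefficients solve the normal equations G · a = b where
  G_{ij} = <φ_i, φ_j> and b_i = <f, φ_i>, with φ_0 = 1, φ_1 = x, φ_2 = x^2.
G =
  [2, 0, 2/3]
  [0, 2/3, 0]
  [2/3, 0, 2/5],
b = (10/3, -26/15, 22/15).
Solving gives a_0 = 1, a_1 = -13/5, a_2 = 2, so
  g(x) = 2*x^2 - 13*x/5 + 1.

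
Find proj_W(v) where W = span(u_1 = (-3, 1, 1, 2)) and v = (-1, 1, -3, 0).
proj_W(v) = (-1/5, 1/15, 1/15, 2/15)

Set up U = [u_1 | ... | u_1] ∈ R^(4×1). The projector onto W = col(U) is P = U (U^T U)^(-1) U^T.
Compute U^T U =
  [15],
and U^T v = (1).
Solve U^T U · c = U^T v for the coefficients: c = (1/15). The projection is proj_W(v) = U c.
Check: (v - proj_W(v)) · u_1 = 0  (should be 0).
Result: proj_W(v) = (-1/5, 1/15, 1/15, 2/15).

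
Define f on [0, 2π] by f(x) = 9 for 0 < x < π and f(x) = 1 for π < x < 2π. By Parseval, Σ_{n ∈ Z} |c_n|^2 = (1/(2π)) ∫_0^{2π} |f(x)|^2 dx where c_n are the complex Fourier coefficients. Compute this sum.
Σ |c_n|^2 = 41

Parseval equates the L^2 energy of f (normalised by 1/(2π)) with the ℓ^2 sum of its Fourier coefficients: (1/(2π)) ∫_0^{2π} |f|^2 = Σ |c_n|^2.
Compute the left side: (1/(2π)) [∫_0^π 9^2 dx + ∫_π^{2π} 1^2 dx] = (1/(2π)) · (81π + 1π) = (81 + 1)/2 = 41.
So Σ_{n ∈ Z} |c_n|^2 = 41.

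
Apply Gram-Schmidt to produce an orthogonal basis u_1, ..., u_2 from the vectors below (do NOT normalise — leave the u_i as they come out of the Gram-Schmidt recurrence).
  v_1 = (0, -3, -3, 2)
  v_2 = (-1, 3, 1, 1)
Orthogonal basis:
  u_1 = (0, -3, -3, 2)
  u_2 = (-1, 18/11, -4/11, 21/11)

Apply the Gram-Schmidt recurrence
  u_1 = v_1
  u_i = v_i − Σ_{j<i} ((v_i · u_j) / (u_j · u_j)) · u_j.

Step by step this gives:
  u_1 = (0, -3, -3, 2)
  u_2 = (-1, 18/11, -4/11, 21/11)

Orthogonality check:
  u_2 · u_1 = 0 (should be 0)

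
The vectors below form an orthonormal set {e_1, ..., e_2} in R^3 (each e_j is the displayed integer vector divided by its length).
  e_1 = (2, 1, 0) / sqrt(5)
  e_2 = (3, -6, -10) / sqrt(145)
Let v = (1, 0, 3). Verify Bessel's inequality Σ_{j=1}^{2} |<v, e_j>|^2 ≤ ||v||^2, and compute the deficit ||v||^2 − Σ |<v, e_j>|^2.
Σ |<v, e_j>|^2 = 169/29; ||v||^2 = 10; deficit = 121/29

Write each e_j = u_j / sqrt(<u_j, u_j>) where u_j is the displayed integer vector. Then <v, e_j> = <v, u_j> / sqrt(<u_j, u_j>), so |<v, e_j>|^2 = <v, u_j>^2 / <u_j, u_j>.
Coefficients: <v, e_1> = 2/sqrt(5), <v, e_2> = -27/sqrt(145).
Square and sum: Σ |<v, e_j>|^2 = 169/29.
Compute ||v||^2 = v·v = 10.
Deficit = 10 − 169/29 = 121/29 ≥ 0, confirming Bessel's inequality. (The deficit equals ||v − Σ <v,e_j> e_j||^2, the squared distance from v to span{e_j}.)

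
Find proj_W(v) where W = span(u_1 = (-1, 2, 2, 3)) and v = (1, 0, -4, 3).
proj_W(v) = (0, 0, 0, 0)

Set up U = [u_1 | ... | u_1] ∈ R^(4×1). The projector onto W = col(U) is P = U (U^T U)^(-1) U^T.
Compute U^T U =
  [18],
and U^T v = (0).
Solve U^T U · c = U^T v for the coefficients: c = (0). The projection is proj_W(v) = U c.
Check: (v - proj_W(v)) · u_1 = 0  (should be 0).
Result: proj_W(v) = (0, 0, 0, 0).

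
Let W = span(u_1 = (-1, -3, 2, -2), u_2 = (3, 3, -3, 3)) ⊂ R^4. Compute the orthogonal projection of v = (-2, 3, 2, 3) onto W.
proj_W(v) = (-2, 3, -1/2, 1/2)

Set up U = [u_1 | ... | u_2] ∈ R^(4×2). The projector onto W = col(U) is P = U (U^T U)^(-1) U^T.
Compute U^T U =
  [18, -24]
  [-24, 36],
and U^T v = (-9, 6).
Solve U^T U · c = U^T v for the coefficients: c = (-5/2, -3/2). The projection is proj_W(v) = U c.
Check: (v - proj_W(v)) · u_1 = 0  (should be 0).
Check: (v - proj_W(v)) · u_2 = 0  (should be 0).
Result: proj_W(v) = (-2, 3, -1/2, 1/2).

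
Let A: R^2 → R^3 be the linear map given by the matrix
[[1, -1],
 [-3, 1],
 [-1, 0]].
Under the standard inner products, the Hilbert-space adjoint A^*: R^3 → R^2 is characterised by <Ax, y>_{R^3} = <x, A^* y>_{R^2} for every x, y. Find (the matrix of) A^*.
A^* = A^T =
[[1, -3, -1],
 [-1, 1, 0]]

For real matrices with standard dot products, the defining identity <Ax, y> = <x, A^* y> gives (Ax)^T y = x^T (A^*) y, i.e. x^T A^T y = x^T (A^*) y. Since this holds for all x, y, we must have A^* = A^T. Therefore
A^* =
[[1, -3, -1],
 [-1, 1, 0]].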